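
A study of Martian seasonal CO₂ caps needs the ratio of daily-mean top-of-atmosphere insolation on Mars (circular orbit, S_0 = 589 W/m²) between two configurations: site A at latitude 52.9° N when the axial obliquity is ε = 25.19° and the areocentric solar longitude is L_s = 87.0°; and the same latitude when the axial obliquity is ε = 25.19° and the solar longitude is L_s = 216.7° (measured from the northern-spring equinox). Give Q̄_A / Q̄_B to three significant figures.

Q̄_A / Q̄_B ≈ 3.95

— Configuration A (ϕ=+52.9°):
sin δ = sin 25.19° × sin 87.0° = 0.42504, so δ = +25.153°.
cos h₀ = −tan(+52.9°) tan(+25.153°) = -0.6209, h₀ = 2.2407 rad.
Bracket: h₀ sin ϕ sin δ + cos ϕ cos δ sin h₀ = 2.2407×0.79758×0.42504 + 0.60321×0.90518×0.78391 = 0.759605 + 0.428026 = 1.187631.
Q̄ = (S_0/π) × [bracket] = (589/π) × 1.187631 = 222.66 W/m².
— Configuration B (ϕ=+52.9°):
Solar declination: sin δ = sin ε · sin L_s = sin 25.19° × sin 216.7° = -0.25436, so δ = -14.736°.
cos h₀ = −tan(+52.9°) tan(-14.736°) = 0.3478, h₀ = 1.2156 rad.
Bracket: h₀ sin ϕ sin δ + cos ϕ cos δ sin h₀ = 1.2156×0.79758×-0.25436 + 0.60321×0.96711×0.93758 = -0.246612 + 0.546956 = 0.300344.
Q̄ = (S_0/π) × [bracket] = (589/π) × 0.300344 = 56.310 W/m².
Ratio Q̄_A / Q̄_B = 222.66 / 56.310 = 3.954.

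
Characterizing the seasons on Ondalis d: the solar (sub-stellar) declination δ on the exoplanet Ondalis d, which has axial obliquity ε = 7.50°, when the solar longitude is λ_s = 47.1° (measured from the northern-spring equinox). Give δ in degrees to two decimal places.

sin δ = sin ε · sin λ_s = sin 7.50° × sin 47.1° = 0.095616.
δ = arcsin(0.095616) = +5.49°.

δ = +5.49°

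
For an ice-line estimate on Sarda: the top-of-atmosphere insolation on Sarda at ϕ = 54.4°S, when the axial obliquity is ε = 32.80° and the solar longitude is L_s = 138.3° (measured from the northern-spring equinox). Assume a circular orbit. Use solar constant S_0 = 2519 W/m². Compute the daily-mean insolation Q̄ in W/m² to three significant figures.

Solar declination: sin δ = sin ε · sin L_s = sin 32.80° × sin 138.3° = 0.36036, so δ = +21.122°.
cos h₀ = −tan(-54.4°) tan(+21.122°) = 0.5396, h₀ = 1.0008 rad.
Bracket: h₀ sin ϕ sin δ + cos ϕ cos δ sin h₀ = 1.0008×-0.81310×0.36036 + 0.58212×0.93281×0.84192 = -0.293243 + 0.457169 = 0.163926.
Q̄ = (S_0/π) × [bracket] = (2519/π) × 0.163926 = 131.4 W/m².

Q̄ ≈ 131 W/m²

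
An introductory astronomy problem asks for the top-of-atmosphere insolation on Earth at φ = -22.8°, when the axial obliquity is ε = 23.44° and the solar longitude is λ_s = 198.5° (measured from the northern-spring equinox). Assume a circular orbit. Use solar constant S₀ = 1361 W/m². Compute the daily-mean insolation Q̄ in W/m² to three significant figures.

Q̄ ≈ 430 W/m²

Solar declination: sin δ = sin ε · sin λ_s = sin 23.44° × sin 198.5° = -0.12622, so δ = -7.251°.
cos H₀ = −tan(-22.8°) tan(-7.251°) = -0.0535, H₀ = 1.6243 rad.
Bracket: H₀ sin φ sin δ + cos φ cos δ sin H₀ = 1.6243×-0.38752×-0.12622 + 0.92186×0.99200×0.99857 = 0.079449 + 0.913177 = 0.992626.
Q̄ = (S₀/π) × [bracket] = (1361/π) × 0.992626 = 430.0 W/m².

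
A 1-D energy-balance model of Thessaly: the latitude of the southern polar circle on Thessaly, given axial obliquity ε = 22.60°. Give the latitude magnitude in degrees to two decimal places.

The polar circle is the lowest latitude that experiences at least one full rotation of continuous darkness at the northern-summer solstice; it lies at |φ| = 90° − ε = 90° − 22.60° = 67.40°.

67.40°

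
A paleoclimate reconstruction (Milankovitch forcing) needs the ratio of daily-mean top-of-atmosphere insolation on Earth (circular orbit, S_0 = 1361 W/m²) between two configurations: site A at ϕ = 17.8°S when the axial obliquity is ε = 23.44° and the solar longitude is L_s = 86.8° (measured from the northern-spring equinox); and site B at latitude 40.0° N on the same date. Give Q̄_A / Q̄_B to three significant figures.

— Configuration A (ϕ=-17.8°):
Solar declination: sin δ = sin ε · sin L_s = sin 23.44° × sin 86.8° = 0.39717, so δ = +23.401°.
cos h₀ = −tan(-17.8°) tan(+23.401°) = 0.1389, h₀ = 1.4314 rad.
Bracket: h₀ sin ϕ sin δ + cos ϕ cos δ sin h₀ = 1.4314×-0.30570×0.39717 + 0.95213×0.91775×0.99030 = -0.173793 + 0.865341 = 0.691548.
Q̄ = (S_0/π) × [bracket] = (1361/π) × 0.691548 = 299.59 W/m².
— Configuration B (ϕ=+40.0°):
cos h₀ = −tan(+40.0°) tan(+23.401°) = -0.3631, h₀ = 1.9424 rad.
Bracket: h₀ sin ϕ sin δ + cos ϕ cos δ sin h₀ = 1.9424×0.64279×0.39717 + 0.76604×0.91775×0.93174 = 0.495889 + 0.655044 = 1.150933.
Q̄ = (S_0/π) × [bracket] = (1361/π) × 1.150933 = 498.61 W/m².
Ratio Q̄_A / Q̄_B = 299.59 / 498.61 = 0.6009.

Q̄_A / Q̄_B ≈ 0.601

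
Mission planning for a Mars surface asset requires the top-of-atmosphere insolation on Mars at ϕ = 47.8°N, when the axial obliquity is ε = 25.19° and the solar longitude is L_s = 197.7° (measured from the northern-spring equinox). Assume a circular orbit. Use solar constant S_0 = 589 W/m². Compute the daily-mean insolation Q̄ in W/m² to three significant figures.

Solar declination: sin δ = sin ε · sin L_s = sin 25.19° × sin 197.7° = -0.12940, so δ = -7.435°.
cos h₀ = −tan(+47.8°) tan(-7.435°) = 0.1439, h₀ = 1.4264 rad.
Bracket: h₀ sin ϕ sin δ + cos ϕ cos δ sin h₀ = 1.4264×0.74080×-0.12940 + 0.67172×0.99159×0.98959 = -0.136734 + 0.659137 = 0.522403.
Q̄ = (S_0/π) × [bracket] = (589/π) × 0.522403 = 97.94 W/m².

Q̄ ≈ 97.9 W/m²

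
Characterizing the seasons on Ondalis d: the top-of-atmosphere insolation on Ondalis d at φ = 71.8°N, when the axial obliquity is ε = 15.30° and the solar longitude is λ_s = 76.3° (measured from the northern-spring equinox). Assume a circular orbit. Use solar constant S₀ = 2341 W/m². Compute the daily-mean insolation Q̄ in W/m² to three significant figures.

Q̄ ≈ 588 W/m²

Solar declination: sin δ = sin ε · sin λ_s = sin 15.30° × sin 76.3° = 0.25637, so δ = +14.855°.
cos H₀ = −tan(+71.8°) tan(+14.855°) = -0.8067, H₀ = 2.5093 rad.
Bracket: H₀ sin φ sin δ + cos φ cos δ sin H₀ = 2.5093×0.94997×0.25637 + 0.31233×0.96658×0.59096 = 0.611124 + 0.178406 = 0.789530.
Q̄ = (S₀/π) × [bracket] = (2341/π) × 0.789530 = 588.3 W/m².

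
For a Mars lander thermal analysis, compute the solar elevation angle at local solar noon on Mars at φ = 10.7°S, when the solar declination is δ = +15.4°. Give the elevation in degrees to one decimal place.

63.9°

At local noon the hour angle is zero, so the zenith angle equals |φ − δ| = |-10.7° − (+15.400°)| = 26.100°.
Elevation = 90° − 26.100° = 63.9°.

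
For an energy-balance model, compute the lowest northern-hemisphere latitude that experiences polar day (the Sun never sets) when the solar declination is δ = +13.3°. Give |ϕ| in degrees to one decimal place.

|ϕ| = 76.7°

Polar day requires cos h₀ = −tan ϕ tan δ ≤ −1, i.e. tan ϕ tan δ ≥ 1.
The boundary is |tan ϕ| · |tan δ| = 1, so |ϕ| = 90° − |δ| = 90° − 13.3° = 76.7° in the northern hemisphere.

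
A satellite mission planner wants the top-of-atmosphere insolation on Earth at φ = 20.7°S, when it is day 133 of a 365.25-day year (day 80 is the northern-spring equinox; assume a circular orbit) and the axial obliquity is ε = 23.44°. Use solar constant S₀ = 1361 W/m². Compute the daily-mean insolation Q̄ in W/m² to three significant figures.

Solar longitude: λ_s = 360° × (133 − 80)/365.25 = 52.238°.
sin δ = sin 23.44° × sin 52.238° = 0.31448, so δ = +18.329°.
cos H₀ = −tan(-20.7°) tan(+18.329°) = 0.1252, H₀ = 1.4453 rad.
Bracket: H₀ sin φ sin δ + cos φ cos δ sin H₀ = 1.4453×-0.35347×0.31448 + 0.93544×0.94927×0.99213 = -0.160658 + 0.880997 = 0.720339.
Q̄ = (S₀/π) × [bracket] = (1361/π) × 0.720339 = 312.1 W/m².

Q̄ ≈ 312 W/m²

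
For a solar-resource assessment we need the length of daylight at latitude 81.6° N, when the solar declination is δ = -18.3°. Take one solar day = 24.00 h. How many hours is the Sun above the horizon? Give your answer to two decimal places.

cos H₀ = −tan φ · tan δ = 2.2396 ≥ 1, so the Sun never rises (polar night) and H₀ = 0.
Daylight = 2H₀/(2π) × 24.00 h = (0.0000/π) × 24.00 = 0.00 h.

0.00 h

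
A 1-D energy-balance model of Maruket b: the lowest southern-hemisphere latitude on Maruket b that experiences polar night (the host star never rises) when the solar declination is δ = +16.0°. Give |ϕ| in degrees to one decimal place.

|ϕ| = 74.0°

Polar night requires cos h₀ = −tan ϕ tan δ ≥ 1, i.e. tan ϕ tan δ ≤ −1.
The boundary is |tan ϕ| · |tan δ| = 1, so |ϕ| = 90° − |δ| = 90° − 16.0° = 74.0° in the southern hemisphere.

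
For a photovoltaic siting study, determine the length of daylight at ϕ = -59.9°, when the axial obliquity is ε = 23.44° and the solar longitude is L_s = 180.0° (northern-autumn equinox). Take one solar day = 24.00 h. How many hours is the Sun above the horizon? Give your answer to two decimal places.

12.00 h

Solar declination: sin δ = sin ε · sin L_s = sin 23.44° × sin 180.0° = 0.00000, so δ = +0.000°.
cos h₀ = −tan ϕ · tan δ = −tan(-59.9°) × tan(+0.000°) = 0.0000, so h₀ = 1.5708 rad = 90.00°.
Daylight = 2h₀/(2π) × 24.00 h = (1.5708/π) × 24.00 = 12.00 h.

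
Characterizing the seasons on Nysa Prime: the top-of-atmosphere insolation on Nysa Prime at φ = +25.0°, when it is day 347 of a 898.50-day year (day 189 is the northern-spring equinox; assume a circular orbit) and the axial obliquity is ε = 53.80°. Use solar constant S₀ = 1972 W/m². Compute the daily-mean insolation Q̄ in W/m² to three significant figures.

Q̄ ≈ 742 W/m²

Solar longitude: λ_s = 360° × (347 − 189)/898.50 = 63.306°.
sin δ = sin 53.80° × sin 63.306° = 0.72095, so δ = +46.133°.
cos H₀ = −tan(+25.0°) tan(+46.133°) = -0.4851, H₀ = 2.0773 rad.
Bracket: H₀ sin φ sin δ + cos φ cos δ sin H₀ = 2.0773×0.42262×0.72095 + 0.90631×0.69299×0.87445 = 0.632928 + 0.549210 = 1.182138.
Q̄ = (S₀/π) × [bracket] = (1972/π) × 1.182138 = 742.0 W/m².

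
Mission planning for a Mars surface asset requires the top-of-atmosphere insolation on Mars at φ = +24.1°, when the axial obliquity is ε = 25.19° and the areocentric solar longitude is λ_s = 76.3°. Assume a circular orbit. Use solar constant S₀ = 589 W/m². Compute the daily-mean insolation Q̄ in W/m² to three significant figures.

Q̄ ≈ 209 W/m²

sin δ = sin 25.19° × sin 76.3° = 0.41351, so δ = +24.426°.
cos H₀ = −tan(+24.1°) tan(+24.426°) = -0.2032, H₀ = 1.7754 rad.
Bracket: H₀ sin φ sin δ + cos φ cos δ sin H₀ = 1.7754×0.40833×0.41351 + 0.91283×0.91050×0.97915 = 0.299774 + 0.813803 = 1.113577.
Q̄ = (S₀/π) × [bracket] = (589/π) × 1.113577 = 208.8 W/m².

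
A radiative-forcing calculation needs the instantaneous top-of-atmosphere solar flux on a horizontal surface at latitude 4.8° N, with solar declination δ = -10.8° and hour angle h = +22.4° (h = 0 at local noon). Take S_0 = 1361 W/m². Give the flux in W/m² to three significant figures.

1.21e+03 W/m²

cos θ_z = sin ϕ sin δ + cos ϕ cos δ cos h = -0.015680 + 0.904985 = 0.889305.
Flux = S_0 · cos θ_z = 1361 × 0.889305 = 1210 W/m².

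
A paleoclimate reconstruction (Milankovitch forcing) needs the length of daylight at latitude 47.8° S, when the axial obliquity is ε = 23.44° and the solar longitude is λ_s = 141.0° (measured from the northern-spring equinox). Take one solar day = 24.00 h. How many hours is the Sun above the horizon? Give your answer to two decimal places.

Solar declination: sin δ = sin ε · sin λ_s = sin 23.44° × sin 141.0° = 0.25034, so δ = +14.497°.
cos H₀ = −tan φ · tan δ = −tan(-47.8°) × tan(+14.497°) = 0.2852, so H₀ = 1.2816 rad = 73.43°.
Daylight = 2H₀/(2π) × 24.00 h = (1.2816/π) × 24.00 = 9.79 h.

9.79 h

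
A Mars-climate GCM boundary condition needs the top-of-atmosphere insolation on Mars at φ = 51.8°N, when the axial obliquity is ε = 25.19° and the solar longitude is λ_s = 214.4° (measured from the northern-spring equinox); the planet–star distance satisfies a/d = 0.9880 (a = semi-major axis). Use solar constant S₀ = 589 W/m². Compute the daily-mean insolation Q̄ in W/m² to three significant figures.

Solar declination: sin δ = sin ε · sin λ_s = sin 25.19° × sin 214.4° = -0.24046, so δ = -13.914°.
cos H₀ = −tan(+51.8°) tan(-13.914°) = 0.3148, H₀ = 1.2505 rad.
Bracket: H₀ sin φ sin δ + cos φ cos δ sin H₀ = 1.2505×0.78586×-0.24046 + 0.61841×0.97066×0.94915 = -0.236304 + 0.569742 = 0.333438.
Inverse-square distance factor (a/d)² = 0.9880² = 0.976144.
Q̄ = (S₀/π) × 0.976144 × [bracket] = (589/π) × 0.976144 × 0.333438 = 61.02 W/m².

Q̄ ≈ 61.0 W/m²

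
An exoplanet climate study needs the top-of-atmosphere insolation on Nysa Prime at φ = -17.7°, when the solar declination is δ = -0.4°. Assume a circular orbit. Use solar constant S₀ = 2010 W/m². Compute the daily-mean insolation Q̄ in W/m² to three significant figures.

Q̄ ≈ 612 W/m²

cos H₀ = −tan(-17.7°) tan(-0.400°) = -0.0022, H₀ = 1.5730 rad.
Bracket: H₀ sin φ sin δ + cos φ cos δ sin H₀ = 1.5730×-0.30403×-0.00698 + 0.95266×0.99998×1.00000 = 0.003338 + 0.952641 = 0.955979.
Q̄ = (S₀/π) × [bracket] = (2010/π) × 0.955979 = 611.6 W/m².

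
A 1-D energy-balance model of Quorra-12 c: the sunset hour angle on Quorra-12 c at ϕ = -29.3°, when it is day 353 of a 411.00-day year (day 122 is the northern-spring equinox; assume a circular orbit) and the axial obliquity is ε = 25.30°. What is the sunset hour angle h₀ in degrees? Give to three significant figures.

h₀ = 95.3°

Solar longitude: L_s = 360° × (353 − 122)/411.00 = 202.336°.
sin δ = sin 25.30° × sin 202.336° = -0.16241, so δ = -9.347°.
cos h₀ = −tan ϕ · tan δ = −tan(-29.3°) × tan(-9.347°) = -0.0924, so h₀ = 1.6633 rad = 95.30°.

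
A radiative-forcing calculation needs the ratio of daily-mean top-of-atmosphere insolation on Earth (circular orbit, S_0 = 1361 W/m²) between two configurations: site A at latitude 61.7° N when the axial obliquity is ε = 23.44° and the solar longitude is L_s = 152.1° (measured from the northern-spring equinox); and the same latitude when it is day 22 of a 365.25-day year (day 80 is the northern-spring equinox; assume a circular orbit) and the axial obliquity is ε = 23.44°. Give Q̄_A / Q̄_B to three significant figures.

— Configuration A (ϕ=+61.7°):
Solar declination: sin δ = sin ε · sin L_s = sin 23.44° × sin 152.1° = 0.18614, so δ = +10.727°.
cos h₀ = −tan(+61.7°) tan(+10.727°) = -0.3518, h₀ = 1.9303 rad.
Bracket: h₀ sin ϕ sin δ + cos ϕ cos δ sin h₀ = 1.9303×0.88048×0.18614 + 0.47409×0.98252×0.93606 = 0.316362 + 0.436019 = 0.752381.
Q̄ = (S_0/π) × [bracket] = (1361/π) × 0.752381 = 325.95 W/m².
— Configuration B (ϕ=+61.7°):
Solar longitude: L_s = 360° × (22 − 80)/365.25 = -57.166°, i.e. -57.166° + 360° = 302.834°.
sin δ = sin 23.44° × sin 302.834° = -0.33424, so δ = -19.526°.
cos h₀ = −tan(+61.7°) tan(-19.526°) = 0.6586, h₀ = 0.8518 rad.
Bracket: h₀ sin ϕ sin δ + cos ϕ cos δ sin h₀ = 0.8518×0.88048×-0.33424 + 0.47409×0.94249×0.75246 = -0.250678 + 0.336218 = 0.085540.
Q̄ = (S_0/π) × [bracket] = (1361/π) × 0.085540 = 37.058 W/m².
Ratio Q̄_A / Q̄_B = 325.95 / 37.058 = 8.796.

Q̄_A / Q̄_B ≈ 8.80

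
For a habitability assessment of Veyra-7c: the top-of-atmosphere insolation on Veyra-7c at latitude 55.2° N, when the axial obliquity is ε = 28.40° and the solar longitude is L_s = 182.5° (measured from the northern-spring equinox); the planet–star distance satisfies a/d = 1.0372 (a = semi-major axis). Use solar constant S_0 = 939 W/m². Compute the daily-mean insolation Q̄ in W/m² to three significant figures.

Solar declination: sin δ = sin ε · sin L_s = sin 28.40° × sin 182.5° = -0.02075, so δ = -1.189°.
cos h₀ = −tan(+55.2°) tan(-1.189°) = 0.0299, h₀ = 1.5409 rad.
Bracket: h₀ sin ϕ sin δ + cos ϕ cos δ sin h₀ = 1.5409×0.82115×-0.02075 + 0.57071×0.99978×0.99955 = -0.026255 + 0.570328 = 0.544073.
Inverse-square distance factor (a/d)² = 1.0372² = 1.075784.
Q̄ = (S_0/π) × 1.075784 × [bracket] = (939/π) × 1.075784 × 0.544073 = 174.9 W/m².

Q̄ ≈ 175 W/m²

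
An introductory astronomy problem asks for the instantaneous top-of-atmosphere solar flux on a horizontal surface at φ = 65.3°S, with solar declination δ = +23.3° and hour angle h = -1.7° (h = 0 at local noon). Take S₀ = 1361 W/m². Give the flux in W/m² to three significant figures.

cos θ_z = sin φ sin δ + cos φ cos δ cos h = -0.359356 + 0.383620 = 0.024264.
Flux = S₀ · cos θ_z = 1361 × 0.024264 = 33.02 W/m².

33.0 W/m²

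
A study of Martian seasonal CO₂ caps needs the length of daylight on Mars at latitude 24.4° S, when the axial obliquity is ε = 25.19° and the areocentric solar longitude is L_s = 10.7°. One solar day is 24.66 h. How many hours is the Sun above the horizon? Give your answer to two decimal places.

12.05 h

sin δ = sin 25.19° × sin 10.7° = 0.07902, so δ = +4.532°.
cos h₀ = −tan ϕ · tan δ = −tan(-24.4°) × tan(+4.532°) = 0.0360, so h₀ = 1.5348 rad = 87.94°.
Daylight = 2h₀/(2π) × 24.66 h = (1.5348/π) × 24.66 = 12.05 h.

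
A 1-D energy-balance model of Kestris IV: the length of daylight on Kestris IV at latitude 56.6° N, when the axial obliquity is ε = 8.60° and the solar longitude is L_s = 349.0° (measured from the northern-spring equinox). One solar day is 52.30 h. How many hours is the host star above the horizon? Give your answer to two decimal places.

25.43 h

Solar declination: sin δ = sin ε · sin L_s = sin 8.60° × sin 349.0° = -0.02853, so δ = -1.635°.
cos h₀ = −tan ϕ · tan δ = −tan(+56.6°) × tan(-1.635°) = 0.0433, so h₀ = 1.5275 rad = 87.52°.
Daylight = 2h₀/(2π) × 52.30 h = (1.5275/π) × 52.30 = 25.43 h.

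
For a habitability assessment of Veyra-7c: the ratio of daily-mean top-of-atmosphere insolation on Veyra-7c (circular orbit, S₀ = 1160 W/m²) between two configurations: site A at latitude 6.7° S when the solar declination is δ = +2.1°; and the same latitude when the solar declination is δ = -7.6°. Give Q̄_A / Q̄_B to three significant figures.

— Configuration A (φ=-6.7°):
cos H₀ = −tan(-6.7°) tan(+2.100°) = 0.0043, H₀ = 1.5665 rad.
Bracket: H₀ sin φ sin δ + cos φ cos δ sin H₀ = 1.5665×-0.11667×0.03664 + 0.99317×0.99933×0.99999 = -0.006696 + 0.992495 = 0.985799.
Q̄ = (S₀/π) × [bracket] = (1160/π) × 0.985799 = 364.00 W/m².
— Configuration B (φ=-6.7°):
cos H₀ = −tan(-6.7°) tan(-7.600°) = -0.0157, H₀ = 1.5865 rad.
Bracket: H₀ sin φ sin δ + cos φ cos δ sin H₀ = 1.5865×-0.11667×-0.13226 + 0.99317×0.99122×0.99988 = 0.024481 + 0.984332 = 1.008813.
Q̄ = (S₀/π) × [bracket] = (1160/π) × 1.008813 = 372.49 W/m².
Ratio Q̄_A / Q̄_B = 364.00 / 372.49 = 0.9772.

Q̄_A / Q̄_B ≈ 0.977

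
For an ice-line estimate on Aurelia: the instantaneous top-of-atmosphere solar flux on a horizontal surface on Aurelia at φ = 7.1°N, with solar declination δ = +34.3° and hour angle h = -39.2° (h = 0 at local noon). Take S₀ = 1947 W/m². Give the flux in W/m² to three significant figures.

cos θ_z = sin φ sin δ + cos φ cos δ cos h = 0.069653 + 0.635271 = 0.704924.
Flux = S₀ · cos θ_z = 1947 × 0.704924 = 1372 W/m².

1.37e+03 W/m²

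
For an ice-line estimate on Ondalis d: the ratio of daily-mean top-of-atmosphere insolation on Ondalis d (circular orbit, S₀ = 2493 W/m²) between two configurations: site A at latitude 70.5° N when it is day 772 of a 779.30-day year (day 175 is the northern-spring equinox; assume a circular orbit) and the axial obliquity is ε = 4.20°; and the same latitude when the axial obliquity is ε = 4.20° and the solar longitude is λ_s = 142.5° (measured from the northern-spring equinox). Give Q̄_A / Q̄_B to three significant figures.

Q̄_A / Q̄_B ≈ 0.577

— Configuration A (φ=+70.5°):
Solar longitude: λ_s = 360° × (772 − 175)/779.30 = 275.786°.
sin δ = sin 4.20° × sin 275.786° = -0.07287, so δ = -4.179°.
cos H₀ = −tan(+70.5°) tan(-4.179°) = 0.2063, H₀ = 1.3630 rad.
Bracket: H₀ sin φ sin δ + cos φ cos δ sin H₀ = 1.3630×0.94264×-0.07287 + 0.33381×0.99734×0.97849 = -0.093625 + 0.325761 = 0.232136.
Q̄ = (S₀/π) × [bracket] = (2493/π) × 0.232136 = 184.21 W/m².
— Configuration B (φ=+70.5°):
Solar declination: sin δ = sin ε · sin λ_s = sin 4.20° × sin 142.5° = 0.04458, so δ = +2.555°.
cos H₀ = −tan(+70.5°) tan(+2.555°) = -0.1260, H₀ = 1.6972 rad.
Bracket: H₀ sin φ sin δ + cos φ cos δ sin H₀ = 1.6972×0.94264×0.04458 + 0.33381×0.99901×0.99203 = 0.071321 + 0.330822 = 0.402143.
Q̄ = (S₀/π) × [bracket] = (2493/π) × 0.402143 = 319.12 W/m².
Ratio Q̄_A / Q̄_B = 184.21 / 319.12 = 0.5772.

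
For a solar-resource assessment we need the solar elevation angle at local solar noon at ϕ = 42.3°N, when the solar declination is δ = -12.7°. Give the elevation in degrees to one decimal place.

At local noon the hour angle is zero, so the zenith angle equals |ϕ − δ| = |+42.3° − (-12.700°)| = 55.000°.
Elevation = 90° − 55.000° = 35.0°.

35.0°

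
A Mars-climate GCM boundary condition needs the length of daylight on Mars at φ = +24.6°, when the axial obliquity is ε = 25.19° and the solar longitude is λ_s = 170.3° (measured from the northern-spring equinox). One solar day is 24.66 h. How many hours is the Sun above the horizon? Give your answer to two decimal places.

Solar declination: sin δ = sin ε · sin λ_s = sin 25.19° × sin 170.3° = 0.07171, so δ = +4.112°.
cos H₀ = −tan φ · tan δ = −tan(+24.6°) × tan(+4.112°) = -0.0329, so H₀ = 1.6037 rad = 91.89°.
Daylight = 2H₀/(2π) × 24.66 h = (1.6037/π) × 24.66 = 12.59 h.

12.59 h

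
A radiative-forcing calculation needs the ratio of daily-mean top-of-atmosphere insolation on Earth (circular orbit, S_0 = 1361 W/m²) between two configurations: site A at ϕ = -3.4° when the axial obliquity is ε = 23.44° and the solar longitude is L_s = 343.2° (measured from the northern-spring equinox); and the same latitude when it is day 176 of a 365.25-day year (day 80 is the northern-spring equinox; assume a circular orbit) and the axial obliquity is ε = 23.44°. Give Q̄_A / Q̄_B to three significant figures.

— Configuration A (ϕ=-3.4°):
Solar declination: sin δ = sin ε · sin L_s = sin 23.44° × sin 343.2° = -0.11497, so δ = -6.602°.
cos h₀ = −tan(-3.4°) tan(-6.602°) = -0.0069, h₀ = 1.5777 rad.
Bracket: h₀ sin ϕ sin δ + cos ϕ cos δ sin h₀ = 1.5777×-0.05931×-0.11497 + 0.99824×0.99337×0.99998 = 0.010758 + 0.991602 = 1.002360.
Q̄ = (S_0/π) × [bracket] = (1361/π) × 1.002360 = 434.24 W/m².
— Configuration B (ϕ=-3.4°):
Solar longitude: L_s = 360° × (176 − 80)/365.25 = 94.620°.
sin δ = sin 23.44° × sin 94.620° = 0.39650, so δ = +23.359°.
cos h₀ = −tan(-3.4°) tan(+23.359°) = 0.0257, h₀ = 1.5451 rad.
Bracket: h₀ sin ϕ sin δ + cos ϕ cos δ sin h₀ = 1.5451×-0.05931×0.39650 + 0.99824×0.91804×0.99967 = -0.036335 + 0.916122 = 0.879787.
Q̄ = (S_0/π) × [bracket] = (1361/π) × 0.879787 = 381.14 W/m².
Ratio Q̄_A / Q̄_B = 434.24 / 381.14 = 1.139.

Q̄_A / Q̄_B ≈ 1.14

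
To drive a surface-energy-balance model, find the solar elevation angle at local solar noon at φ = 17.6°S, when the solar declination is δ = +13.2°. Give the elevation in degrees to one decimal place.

At local noon the hour angle is zero, so the zenith angle equals |φ − δ| = |-17.6° − (+13.200°)| = 30.800°.
Elevation = 90° − 30.800° = 59.2°.

59.2°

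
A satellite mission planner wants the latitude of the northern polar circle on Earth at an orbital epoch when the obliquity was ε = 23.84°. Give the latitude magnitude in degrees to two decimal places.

The polar circle is the lowest latitude that experiences at least one full rotation of continuous daylight at the northern-summer solstice; it lies at |ϕ| = 90° − ε = 90° − 23.84° = 66.16°.

66.16°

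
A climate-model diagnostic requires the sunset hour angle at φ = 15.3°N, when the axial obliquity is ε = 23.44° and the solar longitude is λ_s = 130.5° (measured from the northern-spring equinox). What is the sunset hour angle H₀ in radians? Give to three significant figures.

H₀ = 1.66 rad

Solar declination: sin δ = sin ε · sin λ_s = sin 23.44° × sin 130.5° = 0.30248, so δ = +17.607°.
cos H₀ = −tan φ · tan δ = −tan(+15.3°) × tan(+17.607°) = -0.0868, so H₀ = 1.6577 rad = 94.98°.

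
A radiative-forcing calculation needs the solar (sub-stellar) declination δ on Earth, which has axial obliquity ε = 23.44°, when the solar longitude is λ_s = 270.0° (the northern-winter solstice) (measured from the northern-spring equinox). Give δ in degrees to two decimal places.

δ = -23.44°

sin δ = sin ε · sin λ_s = sin 23.44° × sin 270.0° = -0.397789.
δ = arcsin(-0.397789) = -23.44°.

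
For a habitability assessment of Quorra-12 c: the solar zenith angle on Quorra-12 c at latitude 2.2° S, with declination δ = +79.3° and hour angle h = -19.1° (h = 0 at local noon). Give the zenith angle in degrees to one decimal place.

cos θ_z = sin ϕ sin δ + cos ϕ cos δ cos h = -0.037720 + 0.175316 = 0.137596.
θ_z = arccos(0.137596) = 82.1°.

θ_z = 82.1°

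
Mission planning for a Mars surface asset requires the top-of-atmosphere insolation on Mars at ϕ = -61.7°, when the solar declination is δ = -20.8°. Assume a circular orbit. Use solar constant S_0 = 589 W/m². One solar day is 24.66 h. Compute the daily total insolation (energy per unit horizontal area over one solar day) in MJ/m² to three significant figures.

cos h₀ = −tan(-61.7°) tan(-20.800°) = -0.7055, h₀ = 2.3539 rad.
Bracket: h₀ sin ϕ sin δ + cos ϕ cos δ sin h₀ = 2.3539×-0.88048×-0.35511 + 0.47409×0.93483×0.70873 = 0.735987 + 0.314105 = 1.050092.
Q̄ = (S_0/π) × [bracket] = (589/π) × 1.050092 = 196.88 W/m².
Daily total = Q̄ × 24.66 h × 3600 s/h = 196.88 × 24.66 × 3600 / 10⁶ = 17.48 MJ/m².

17.5 MJ/m²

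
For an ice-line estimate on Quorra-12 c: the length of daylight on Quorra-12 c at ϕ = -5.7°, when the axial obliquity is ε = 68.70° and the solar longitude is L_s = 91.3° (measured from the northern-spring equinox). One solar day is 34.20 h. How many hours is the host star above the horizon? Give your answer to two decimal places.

Solar declination: sin δ = sin ε · sin L_s = sin 68.70° × sin 91.3° = 0.93145, so δ = +68.662°.
cos h₀ = −tan ϕ · tan δ = −tan(-5.7°) × tan(+68.662°) = 0.2555, so h₀ = 1.3124 rad = 75.20°.
Daylight = 2h₀/(2π) × 34.20 h = (1.3124/π) × 34.20 = 14.29 h.

14.29 h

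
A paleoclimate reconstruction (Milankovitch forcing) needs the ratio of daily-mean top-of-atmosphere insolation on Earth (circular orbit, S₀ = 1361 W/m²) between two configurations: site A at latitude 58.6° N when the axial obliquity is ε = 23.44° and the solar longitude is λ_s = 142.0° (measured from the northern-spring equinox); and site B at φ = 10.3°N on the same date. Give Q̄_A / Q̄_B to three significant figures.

— Configuration A (φ=+58.6°):
Solar declination: sin δ = sin ε · sin λ_s = sin 23.44° × sin 142.0° = 0.24490, so δ = +14.176°.
cos H₀ = −tan(+58.6°) tan(+14.176°) = -0.4138, H₀ = 1.9974 rad.
Bracket: H₀ sin φ sin δ + cos φ cos δ sin H₀ = 1.9974×0.85355×0.24490 + 0.52101×0.96955×0.91036 = 0.417525 + 0.459864 = 0.877389.
Q̄ = (S₀/π) × [bracket] = (1361/π) × 0.877389 = 380.10 W/m².
— Configuration B (φ=+10.3°):
cos H₀ = −tan(+10.3°) tan(+14.176°) = -0.0459, H₀ = 1.6167 rad.
Bracket: H₀ sin φ sin δ + cos φ cos δ sin H₀ = 1.6167×0.17880×0.24490 + 0.98389×0.96955×0.99895 = 0.070792 + 0.952929 = 1.023721.
Q̄ = (S₀/π) × [bracket] = (1361/π) × 1.023721 = 443.50 W/m².
Ratio Q̄_A / Q̄_B = 380.10 / 443.50 = 0.8570.

Q̄_A / Q̄_B ≈ 0.857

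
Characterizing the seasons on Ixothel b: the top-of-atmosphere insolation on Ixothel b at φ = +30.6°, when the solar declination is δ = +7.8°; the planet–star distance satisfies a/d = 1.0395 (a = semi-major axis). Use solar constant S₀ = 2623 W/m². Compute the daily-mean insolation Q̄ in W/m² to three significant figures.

cos H₀ = −tan(+30.6°) tan(+7.800°) = -0.0810, H₀ = 1.6519 rad.
Bracket: H₀ sin φ sin δ + cos φ cos δ sin H₀ = 1.6519×0.50904×0.13572 + 0.86074×0.99075×0.99671 = 0.114125 + 0.849973 = 0.964098.
Inverse-square distance factor (a/d)² = 1.0395² = 1.080560.
Q̄ = (S₀/π) × 1.080560 × [bracket] = (2623/π) × 1.080560 × 0.964098 = 869.8 W/m².

Q̄ ≈ 870 W/m²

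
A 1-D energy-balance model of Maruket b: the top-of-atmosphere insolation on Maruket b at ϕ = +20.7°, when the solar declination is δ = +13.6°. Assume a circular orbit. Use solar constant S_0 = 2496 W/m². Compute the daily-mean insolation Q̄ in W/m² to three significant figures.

Q̄ ≈ 829 W/m²

cos h₀ = −tan(+20.7°) tan(+13.600°) = -0.0914, h₀ = 1.6623 rad.
Bracket: h₀ sin ϕ sin δ + cos ϕ cos δ sin h₀ = 1.6623×0.35347×0.23514 + 0.93544×0.97196×0.99581 = 0.138162 + 0.905401 = 1.043563.
Q̄ = (S_0/π) × [bracket] = (2496/π) × 1.043563 = 829.1 W/m².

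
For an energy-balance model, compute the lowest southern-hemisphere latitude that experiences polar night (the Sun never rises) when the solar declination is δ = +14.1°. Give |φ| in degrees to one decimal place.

Polar night requires cos H₀ = −tan φ tan δ ≥ 1, i.e. tan φ tan δ ≤ −1.
The boundary is |tan φ| · |tan δ| = 1, so |φ| = 90° − |δ| = 90° − 14.1° = 75.9° in the southern hemisphere.

|φ| = 75.9°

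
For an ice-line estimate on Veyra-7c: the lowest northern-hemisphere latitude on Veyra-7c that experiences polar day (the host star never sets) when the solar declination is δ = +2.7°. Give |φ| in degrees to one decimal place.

|φ| = 87.3°

Polar day requires cos H₀ = −tan φ tan δ ≤ −1, i.e. tan φ tan δ ≥ 1.
The boundary is |tan φ| · |tan δ| = 1, so |φ| = 90° − |δ| = 90° − 2.7° = 87.3° in the northern hemisphere.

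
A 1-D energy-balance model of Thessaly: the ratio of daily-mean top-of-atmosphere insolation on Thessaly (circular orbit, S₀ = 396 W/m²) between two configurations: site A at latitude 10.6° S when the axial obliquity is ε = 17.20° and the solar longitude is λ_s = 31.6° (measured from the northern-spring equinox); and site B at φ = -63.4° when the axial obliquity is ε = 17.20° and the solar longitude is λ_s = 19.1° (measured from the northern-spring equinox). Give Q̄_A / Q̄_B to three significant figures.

Q̄_A / Q̄_B ≈ 2.91

— Configuration A (φ=-10.6°):
Solar declination: sin δ = sin ε · sin λ_s = sin 17.20° × sin 31.6° = 0.15495, so δ = +8.914°.
cos H₀ = −tan(-10.6°) tan(+8.914°) = 0.0294, H₀ = 1.5414 rad.
Bracket: H₀ sin φ sin δ + cos φ cos δ sin H₀ = 1.5414×-0.18395×0.15495 + 0.98294×0.98792×0.99957 = -0.043935 + 0.970649 = 0.926714.
Q̄ = (S₀/π) × [bracket] = (396/π) × 0.926714 = 116.81 W/m².
— Configuration B (φ=-63.4°):
Solar declination: sin δ = sin ε · sin λ_s = sin 17.20° × sin 19.1° = 0.09676, so δ = +5.553°.
cos H₀ = −tan(-63.4°) tan(+5.553°) = 0.1941, H₀ = 1.3754 rad.
Bracket: H₀ sin φ sin δ + cos φ cos δ sin H₀ = 1.3754×-0.89415×0.09676 + 0.44776×0.99531×0.98097 = -0.118997 + 0.437179 = 0.318182.
Q̄ = (S₀/π) × [bracket] = (396/π) × 0.318182 = 40.107 W/m².
Ratio Q̄_A / Q̄_B = 116.81 / 40.107 = 2.912.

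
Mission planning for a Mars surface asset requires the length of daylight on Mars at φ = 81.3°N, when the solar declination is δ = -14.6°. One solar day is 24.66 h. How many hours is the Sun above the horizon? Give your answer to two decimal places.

cos H₀ = −tan φ · tan δ = 1.7022 ≥ 1, so the Sun never rises (polar night) and H₀ = 0.
Daylight = 2H₀/(2π) × 24.66 h = (0.0000/π) × 24.66 = 0.00 h.

0.00 h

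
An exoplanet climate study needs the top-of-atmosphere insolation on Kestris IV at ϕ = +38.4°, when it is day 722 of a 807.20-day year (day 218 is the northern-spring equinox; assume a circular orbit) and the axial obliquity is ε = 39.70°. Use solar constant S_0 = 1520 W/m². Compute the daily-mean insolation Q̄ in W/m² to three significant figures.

Q̄ ≈ 154 W/m²

Solar longitude: L_s = 360° × (722 − 218)/807.20 = 224.777°.
sin δ = sin 39.70° × sin 224.777° = -0.44992, so δ = -26.738°.
cos h₀ = −tan(+38.4°) tan(-26.738°) = 0.3993, h₀ = 1.1600 rad.
Bracket: h₀ sin ϕ sin δ + cos ϕ cos δ sin h₀ = 1.1600×0.62115×-0.44992 + 0.78369×0.89307×0.91682 = -0.324183 + 0.641673 = 0.317490.
Q̄ = (S_0/π) × [bracket] = (1520/π) × 0.317490 = 153.6 W/m².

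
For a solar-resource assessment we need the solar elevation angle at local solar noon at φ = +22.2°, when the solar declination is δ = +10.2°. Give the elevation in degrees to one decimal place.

At local noon the hour angle is zero, so the zenith angle equals |φ − δ| = |+22.2° − (+10.200°)| = 12.000°.
Elevation = 90° − 12.000° = 78.0°.

78.0°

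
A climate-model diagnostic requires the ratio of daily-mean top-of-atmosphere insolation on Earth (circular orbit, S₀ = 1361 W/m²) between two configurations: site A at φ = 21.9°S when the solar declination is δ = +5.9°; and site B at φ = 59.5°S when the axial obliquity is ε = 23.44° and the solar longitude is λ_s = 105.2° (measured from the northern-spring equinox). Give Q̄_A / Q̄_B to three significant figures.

— Configuration A (φ=-21.9°):
cos H₀ = −tan(-21.9°) tan(+5.900°) = 0.0415, H₀ = 1.5292 rad.
Bracket: H₀ sin φ sin δ + cos φ cos δ sin H₀ = 1.5292×-0.37299×0.10279 + 0.92784×0.99470×0.99914 = -0.058629 + 0.922129 = 0.863500.
Q̄ = (S₀/π) × [bracket] = (1361/π) × 0.863500 = 374.09 W/m².
— Configuration B (φ=-59.5°):
Solar declination: sin δ = sin ε · sin λ_s = sin 23.44° × sin 105.2° = 0.38387, so δ = +22.574°.
cos H₀ = −tan(-59.5°) tan(+22.574°) = 0.7058, H₀ = 0.7873 rad.
Bracket: H₀ sin φ sin δ + cos φ cos δ sin H₀ = 0.7873×-0.86163×0.38387 + 0.50754×0.92339×0.70845 = -0.260403 + 0.332020 = 0.071617.
Q̄ = (S₀/π) × [bracket] = (1361/π) × 0.071617 = 31.026 W/m².
Ratio Q̄_A / Q̄_B = 374.09 / 31.026 = 12.06.

Q̄_A / Q̄_B ≈ 12.1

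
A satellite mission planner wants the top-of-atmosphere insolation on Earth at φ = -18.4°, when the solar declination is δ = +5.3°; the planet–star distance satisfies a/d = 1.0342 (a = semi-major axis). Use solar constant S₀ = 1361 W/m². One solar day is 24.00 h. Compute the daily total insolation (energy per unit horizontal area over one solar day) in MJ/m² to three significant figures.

cos H₀ = −tan(-18.4°) tan(+5.300°) = 0.0309, H₀ = 1.5399 rad.
Bracket: H₀ sin φ sin δ + cos φ cos δ sin H₀ = 1.5399×-0.31565×0.09237 + 0.94888×0.99572×0.99952 = -0.044898 + 0.944365 = 0.899467.
Inverse-square distance factor (a/d)² = 1.0342² = 1.069570.
Q̄ = (S₀/π) × 1.069570 × [bracket] = (1361/π) × 1.069570 × 0.899467 = 416.78 W/m².
Daily total = Q̄ × 24.00 h × 3600 s/h = 416.78 × 24.00 × 3600 / 10⁶ = 36.01 MJ/m².

36.0 MJ/m²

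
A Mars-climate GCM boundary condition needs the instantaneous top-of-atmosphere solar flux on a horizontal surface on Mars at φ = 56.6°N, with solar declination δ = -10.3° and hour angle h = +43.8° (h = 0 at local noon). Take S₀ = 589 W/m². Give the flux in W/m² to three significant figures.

142 W/m²

cos θ_z = sin φ sin δ + cos φ cos δ cos h = -0.149273 + 0.390912 = 0.241639.
Flux = S₀ · cos θ_z = 589 × 0.241639 = 142.3 W/m².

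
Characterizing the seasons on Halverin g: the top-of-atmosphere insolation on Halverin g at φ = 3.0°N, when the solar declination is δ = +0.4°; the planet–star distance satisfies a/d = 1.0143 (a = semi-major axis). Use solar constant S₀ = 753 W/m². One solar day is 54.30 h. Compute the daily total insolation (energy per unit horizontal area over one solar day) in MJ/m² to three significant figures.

cos H₀ = −tan(+3.0°) tan(+0.400°) = -0.0004, H₀ = 1.5712 rad.
Bracket: H₀ sin φ sin δ + cos φ cos δ sin H₀ = 1.5712×0.05234×0.00698 + 0.99863×0.99998×1.00000 = 0.000574 + 0.998610 = 0.999184.
Inverse-square distance factor (a/d)² = 1.0143² = 1.028804.
Q̄ = (S₀/π) × 1.028804 × [bracket] = (753/π) × 1.028804 × 0.999184 = 246.39 W/m².
Daily total = Q̄ × 54.30 h × 3600 s/h = 246.39 × 54.30 × 3600 / 10⁶ = 48.16 MJ/m².

48.2 MJ/m²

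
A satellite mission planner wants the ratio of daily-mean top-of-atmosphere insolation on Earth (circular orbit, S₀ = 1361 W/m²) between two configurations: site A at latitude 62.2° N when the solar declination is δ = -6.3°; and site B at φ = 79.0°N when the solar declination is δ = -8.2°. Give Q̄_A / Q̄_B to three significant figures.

— Configuration A (φ=+62.2°):
cos H₀ = −tan(+62.2°) tan(-6.300°) = 0.2094, H₀ = 1.3598 rad.
Bracket: H₀ sin φ sin δ + cos φ cos δ sin H₀ = 1.3598×0.88458×-0.10973 + 0.46639×0.99396×0.97783 = -0.131989 + 0.453296 = 0.321307.
Q̄ = (S₀/π) × [bracket] = (1361/π) × 0.321307 = 139.20 W/m².
— Configuration B (φ=+79.0°):
cos H₀ = −tan(+79.0°) tan(-8.200°) = 0.7413, H₀ = 0.7357 rad.
Bracket: H₀ sin φ sin δ + cos φ cos δ sin H₀ = 0.7357×0.98163×-0.14263 + 0.19081×0.98978×0.67113 = -0.103005 + 0.126750 = 0.023745.
Q̄ = (S₀/π) × [bracket] = (1361/π) × 0.023745 = 10.287 W/m².
Ratio Q̄_A / Q̄_B = 139.20 / 10.287 = 13.53.

Q̄_A / Q̄_B ≈ 13.5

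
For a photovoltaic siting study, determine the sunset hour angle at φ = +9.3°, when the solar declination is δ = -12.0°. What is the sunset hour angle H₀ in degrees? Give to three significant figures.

H₀ = 88.0°

cos H₀ = −tan φ · tan δ = −tan(+9.3°) × tan(-12.000°) = 0.0348, so H₀ = 1.5360 rad = 88.01°.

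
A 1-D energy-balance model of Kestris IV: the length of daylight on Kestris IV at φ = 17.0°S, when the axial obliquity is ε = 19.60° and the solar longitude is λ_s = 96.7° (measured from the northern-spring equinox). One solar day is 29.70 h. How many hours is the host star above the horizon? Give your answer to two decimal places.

13.83 h

Solar declination: sin δ = sin ε · sin λ_s = sin 19.60° × sin 96.7° = 0.33316, so δ = +19.461°.
cos H₀ = −tan φ · tan δ = −tan(-17.0°) × tan(+19.461°) = 0.1080, so H₀ = 1.4626 rad = 83.80°.
Daylight = 2H₀/(2π) × 29.70 h = (1.4626/π) × 29.70 = 13.83 h.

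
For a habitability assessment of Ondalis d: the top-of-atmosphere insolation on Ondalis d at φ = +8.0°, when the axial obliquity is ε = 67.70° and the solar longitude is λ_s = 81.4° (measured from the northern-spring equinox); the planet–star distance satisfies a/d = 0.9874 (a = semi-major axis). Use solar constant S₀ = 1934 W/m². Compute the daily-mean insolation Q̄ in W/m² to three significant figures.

Q̄ ≈ 372 W/m²

Solar declination: sin δ = sin ε · sin λ_s = sin 67.70° × sin 81.4° = 0.91481, so δ = +66.178°.
cos H₀ = −tan(+8.0°) tan(+66.178°) = -0.3183, H₀ = 1.8948 rad.
Bracket: H₀ sin φ sin δ + cos φ cos δ sin H₀ = 1.8948×0.13917×0.91481 + 0.99027×0.40389×0.94798 = 0.241235 + 0.379154 = 0.620389.
Inverse-square distance factor (a/d)² = 0.9874² = 0.974959.
Q̄ = (S₀/π) × 0.974959 × [bracket] = (1934/π) × 0.974959 × 0.620389 = 372.4 W/m².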